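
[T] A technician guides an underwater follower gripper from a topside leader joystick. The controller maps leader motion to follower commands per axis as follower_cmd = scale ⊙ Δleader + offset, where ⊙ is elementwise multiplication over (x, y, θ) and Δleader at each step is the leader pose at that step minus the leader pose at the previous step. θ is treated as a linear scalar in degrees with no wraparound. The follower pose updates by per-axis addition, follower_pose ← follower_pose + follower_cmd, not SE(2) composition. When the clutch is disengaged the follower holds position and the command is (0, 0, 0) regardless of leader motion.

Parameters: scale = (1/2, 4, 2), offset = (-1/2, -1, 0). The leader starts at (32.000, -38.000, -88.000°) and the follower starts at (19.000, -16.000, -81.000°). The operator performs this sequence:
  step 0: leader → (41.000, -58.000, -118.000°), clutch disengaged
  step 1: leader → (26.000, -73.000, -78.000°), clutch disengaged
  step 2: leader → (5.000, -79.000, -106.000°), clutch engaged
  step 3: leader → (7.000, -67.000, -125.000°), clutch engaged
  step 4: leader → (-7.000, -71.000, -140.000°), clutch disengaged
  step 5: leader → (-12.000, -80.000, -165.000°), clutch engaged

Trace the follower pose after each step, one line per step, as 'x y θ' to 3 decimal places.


19.000 -16.000 -81.000
19.000 -16.000 -81.000
8.000 -41.000 -137.000
8.500 6.000 -175.000
8.500 6.000 -175.000
5.500 -31.000 -225.000

step 0: Δleader=(9.000, -20.000, -30.000°), disengaged; cmd=(0,0,0) → follower holds at (19.000, -16.000, -81.000°)
step 1: Δleader=(-15.000, -15.000, 40.000°), disengaged; cmd=(0,0,0) → follower holds at (19.000, -16.000, -81.000°)
step 2: Δleader=(-21.000, -6.000, -28.000°), engaged; cmd=(-11.000, -25.000, -56.000°) → follower=(8.000, -41.000, -137.000°)
step 3: Δleader=(2.000, 12.000, -19.000°), engaged; cmd=(0.500, 47.000, -38.000°) → follower=(8.500, 6.000, -175.000°)
step 4: Δleader=(-14.000, -4.000, -15.000°), disengaged; cmd=(0,0,0) → follower holds at (8.500, 6.000, -175.000°)
step 5: Δleader=(-5.000, -9.000, -25.000°), engaged; cmd=(-3.000, -37.000, -50.000°) → follower=(5.500, -31.000, -225.000°)


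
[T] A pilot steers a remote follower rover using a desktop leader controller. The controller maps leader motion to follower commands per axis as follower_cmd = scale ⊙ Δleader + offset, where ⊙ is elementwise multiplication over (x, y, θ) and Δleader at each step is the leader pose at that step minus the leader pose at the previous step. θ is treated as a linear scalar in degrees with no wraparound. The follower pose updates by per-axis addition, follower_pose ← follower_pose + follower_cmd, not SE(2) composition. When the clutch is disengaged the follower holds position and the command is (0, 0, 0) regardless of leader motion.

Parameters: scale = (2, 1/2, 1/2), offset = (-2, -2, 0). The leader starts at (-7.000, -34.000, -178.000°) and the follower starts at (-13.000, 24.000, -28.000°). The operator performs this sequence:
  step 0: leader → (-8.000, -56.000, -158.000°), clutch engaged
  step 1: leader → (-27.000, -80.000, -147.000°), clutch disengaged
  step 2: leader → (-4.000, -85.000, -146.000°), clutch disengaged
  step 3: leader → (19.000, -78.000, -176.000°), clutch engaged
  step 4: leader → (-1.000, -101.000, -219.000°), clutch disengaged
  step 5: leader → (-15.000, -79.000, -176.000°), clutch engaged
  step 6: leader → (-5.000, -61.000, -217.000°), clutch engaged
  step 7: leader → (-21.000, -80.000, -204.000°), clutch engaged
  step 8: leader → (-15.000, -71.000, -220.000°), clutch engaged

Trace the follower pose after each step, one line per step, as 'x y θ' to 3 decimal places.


-17.000 11.000 -18.000
-17.000 11.000 -18.000
-17.000 11.000 -18.000
27.000 12.500 -33.000
27.000 12.500 -33.000
-3.000 21.500 -11.500
15.000 28.500 -32.000
-19.000 17.000 -25.500
-9.000 19.500 -33.500

step 0: Δleader=(-1.000, -22.000, 20.000°), engaged; cmd=(-4.000, -13.000, 10.000°) → follower=(-17.000, 11.000, -18.000°)
step 1: Δleader=(-19.000, -24.000, 11.000°), disengaged; cmd=(0,0,0) → follower holds at (-17.000, 11.000, -18.000°)
step 2: Δleader=(23.000, -5.000, 1.000°), disengaged; cmd=(0,0,0) → follower holds at (-17.000, 11.000, -18.000°)
step 3: Δleader=(23.000, 7.000, -30.000°), engaged; cmd=(44.000, 1.500, -15.000°) → follower=(27.000, 12.500, -33.000°)
step 4: Δleader=(-20.000, -23.000, -43.000°), disengaged; cmd=(0,0,0) → follower holds at (27.000, 12.500, -33.000°)
step 5: Δleader=(-14.000, 22.000, 43.000°), engaged; cmd=(-30.000, 9.000, 21.500°) → follower=(-3.000, 21.500, -11.500°)
step 6: Δleader=(10.000, 18.000, -41.000°), engaged; cmd=(18.000, 7.000, -20.500°) → follower=(15.000, 28.500, -32.000°)
step 7: Δleader=(-16.000, -19.000, 13.000°), engaged; cmd=(-34.000, -11.500, 6.500°) → follower=(-19.000, 17.000, -25.500°)
step 8: Δleader=(6.000, 9.000, -16.000°), engaged; cmd=(10.000, 2.500, -8.000°) → follower=(-9.000, 19.500, -33.500°)


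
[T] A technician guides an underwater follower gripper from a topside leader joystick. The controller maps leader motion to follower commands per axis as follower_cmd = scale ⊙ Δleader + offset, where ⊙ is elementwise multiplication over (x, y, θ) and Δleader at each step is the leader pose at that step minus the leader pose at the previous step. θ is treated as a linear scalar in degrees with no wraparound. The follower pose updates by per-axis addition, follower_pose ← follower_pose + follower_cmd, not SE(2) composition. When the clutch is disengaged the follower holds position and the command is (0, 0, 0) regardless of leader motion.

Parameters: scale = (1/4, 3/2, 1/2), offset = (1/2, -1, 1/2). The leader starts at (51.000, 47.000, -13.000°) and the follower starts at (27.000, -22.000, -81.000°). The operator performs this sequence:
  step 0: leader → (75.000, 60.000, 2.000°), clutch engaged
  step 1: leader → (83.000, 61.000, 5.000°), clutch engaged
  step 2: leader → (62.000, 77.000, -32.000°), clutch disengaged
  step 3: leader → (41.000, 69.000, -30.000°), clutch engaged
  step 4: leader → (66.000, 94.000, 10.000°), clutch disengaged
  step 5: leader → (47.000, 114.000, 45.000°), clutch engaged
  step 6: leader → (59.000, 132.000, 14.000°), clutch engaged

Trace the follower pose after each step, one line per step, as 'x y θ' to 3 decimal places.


33.500 -3.500 -73.000
36.000 -3.000 -71.000
36.000 -3.000 -71.000
31.250 -16.000 -69.500
31.250 -16.000 -69.500
27.000 13.000 -51.500
30.500 39.000 -66.500

step 0: Δleader=(24.000, 13.000, 15.000°), engaged; cmd=(6.500, 18.500, 8.000°) → follower=(33.500, -3.500, -73.000°)
step 1: Δleader=(8.000, 1.000, 3.000°), engaged; cmd=(2.500, 0.500, 2.000°) → follower=(36.000, -3.000, -71.000°)
step 2: Δleader=(-21.000, 16.000, -37.000°), disengaged; cmd=(0,0,0) → follower holds at (36.000, -3.000, -71.000°)
step 3: Δleader=(-21.000, -8.000, 2.000°), engaged; cmd=(-4.750, -13.000, 1.500°) → follower=(31.250, -16.000, -69.500°)
step 4: Δleader=(25.000, 25.000, 40.000°), disengaged; cmd=(0,0,0) → follower holds at (31.250, -16.000, -69.500°)
step 5: Δleader=(-19.000, 20.000, 35.000°), engaged; cmd=(-4.250, 29.000, 18.000°) → follower=(27.000, 13.000, -51.500°)
step 6: Δleader=(12.000, 18.000, -31.000°), engaged; cmd=(3.500, 26.000, -15.000°) → follower=(30.500, 39.000, -66.500°)


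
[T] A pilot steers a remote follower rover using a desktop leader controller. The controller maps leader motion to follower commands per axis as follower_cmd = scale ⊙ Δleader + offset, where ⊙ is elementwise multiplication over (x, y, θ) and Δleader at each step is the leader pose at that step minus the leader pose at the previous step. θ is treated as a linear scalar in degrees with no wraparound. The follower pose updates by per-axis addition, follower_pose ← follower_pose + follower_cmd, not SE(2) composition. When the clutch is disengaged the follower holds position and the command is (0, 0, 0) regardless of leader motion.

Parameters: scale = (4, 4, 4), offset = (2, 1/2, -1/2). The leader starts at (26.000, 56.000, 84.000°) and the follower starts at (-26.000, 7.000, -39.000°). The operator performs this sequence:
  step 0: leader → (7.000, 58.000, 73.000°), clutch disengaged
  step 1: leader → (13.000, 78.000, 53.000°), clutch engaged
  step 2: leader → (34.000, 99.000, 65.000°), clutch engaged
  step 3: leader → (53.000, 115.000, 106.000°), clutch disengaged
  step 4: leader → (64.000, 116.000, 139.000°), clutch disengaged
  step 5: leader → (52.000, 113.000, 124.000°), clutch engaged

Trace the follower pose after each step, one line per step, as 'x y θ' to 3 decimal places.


step 0: Δleader=(-19.000, 2.000, -11.000°), disengaged; cmd=(0,0,0) → follower holds at (-26.000, 7.000, -39.000°)
step 1: Δleader=(6.000, 20.000, -20.000°), engaged; cmd=(26.000, 80.500, -80.500°) → follower=(0.000, 87.500, -119.500°)
step 2: Δleader=(21.000, 21.000, 12.000°), engaged; cmd=(86.000, 84.500, 47.500°) → follower=(86.000, 172.000, -72.000°)
step 3: Δleader=(19.000, 16.000, 41.000°), disengaged; cmd=(0,0,0) → follower holds at (86.000, 172.000, -72.000°)
step 4: Δleader=(11.000, 1.000, 33.000°), disengaged; cmd=(0,0,0) → follower holds at (86.000, 172.000, -72.000°)
step 5: Δleader=(-12.000, -3.000, -15.000°), engaged; cmd=(-46.000, -11.500, -60.500°) → follower=(40.000, 160.500, -132.500°)

-26.000 7.000 -39.000
0.000 87.500 -119.500
86.000 172.000 -72.000
86.000 172.000 -72.000
86.000 172.000 -72.000
40.000 160.500 -132.500


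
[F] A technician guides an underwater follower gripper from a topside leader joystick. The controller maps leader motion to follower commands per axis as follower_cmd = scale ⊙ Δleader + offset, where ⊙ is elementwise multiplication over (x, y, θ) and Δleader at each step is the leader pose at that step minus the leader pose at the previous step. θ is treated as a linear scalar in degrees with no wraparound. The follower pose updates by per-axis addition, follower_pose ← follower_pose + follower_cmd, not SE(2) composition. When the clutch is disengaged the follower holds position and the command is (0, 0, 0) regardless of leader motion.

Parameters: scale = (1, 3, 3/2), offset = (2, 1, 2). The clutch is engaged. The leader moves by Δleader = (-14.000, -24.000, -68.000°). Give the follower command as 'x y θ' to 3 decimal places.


axis x: 1·-14.000 + 2 = -12.000
axis y: 3·-24.000 + 1 = -71.000
axis θ: 3/2·-68.000 + 2 = -100.000

-12.000 -71.000 -100.000


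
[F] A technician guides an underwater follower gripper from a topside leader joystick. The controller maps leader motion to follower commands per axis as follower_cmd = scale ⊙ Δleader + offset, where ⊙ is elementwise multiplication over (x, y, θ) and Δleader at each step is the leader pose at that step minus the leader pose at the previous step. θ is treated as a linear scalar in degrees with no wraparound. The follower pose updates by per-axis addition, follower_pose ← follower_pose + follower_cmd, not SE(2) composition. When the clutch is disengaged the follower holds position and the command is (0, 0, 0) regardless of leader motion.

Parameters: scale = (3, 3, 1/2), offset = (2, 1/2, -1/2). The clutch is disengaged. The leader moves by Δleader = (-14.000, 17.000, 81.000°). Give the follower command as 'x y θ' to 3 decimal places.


0.000 0.000 0.000

clutch disengaged → follower holds; cmd = (0, 0, 0)


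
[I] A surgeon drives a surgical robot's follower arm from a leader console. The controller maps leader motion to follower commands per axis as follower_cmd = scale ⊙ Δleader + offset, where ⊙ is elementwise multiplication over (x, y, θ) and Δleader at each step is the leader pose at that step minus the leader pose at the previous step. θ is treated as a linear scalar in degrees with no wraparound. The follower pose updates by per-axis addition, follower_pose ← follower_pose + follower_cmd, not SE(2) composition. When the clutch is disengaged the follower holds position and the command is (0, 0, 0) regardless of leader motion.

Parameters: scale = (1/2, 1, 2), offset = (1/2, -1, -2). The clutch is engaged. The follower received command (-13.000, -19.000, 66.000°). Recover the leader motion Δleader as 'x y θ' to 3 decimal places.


axis x: (-13.000 − 1/2) / (1/2) = -27.000
axis y: (-19.000 − -1) / (1) = -18.000
axis θ: (66.000 − -2) / (2) = 34.000

-27.000 -18.000 34.000


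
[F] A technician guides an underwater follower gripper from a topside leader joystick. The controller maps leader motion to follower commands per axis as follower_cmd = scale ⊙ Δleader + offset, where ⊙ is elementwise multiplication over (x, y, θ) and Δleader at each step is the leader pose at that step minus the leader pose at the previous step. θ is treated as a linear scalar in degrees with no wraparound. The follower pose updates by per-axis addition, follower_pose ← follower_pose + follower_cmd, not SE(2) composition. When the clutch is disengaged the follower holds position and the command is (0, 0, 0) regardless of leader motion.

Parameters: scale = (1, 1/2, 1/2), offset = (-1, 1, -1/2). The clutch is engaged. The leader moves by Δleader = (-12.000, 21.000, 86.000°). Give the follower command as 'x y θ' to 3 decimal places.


-13.000 11.500 42.500

axis x: 1·-12.000 + -1 = -13.000
axis y: 1/2·21.000 + 1 = 11.500
axis θ: 1/2·86.000 + -1/2 = 42.500


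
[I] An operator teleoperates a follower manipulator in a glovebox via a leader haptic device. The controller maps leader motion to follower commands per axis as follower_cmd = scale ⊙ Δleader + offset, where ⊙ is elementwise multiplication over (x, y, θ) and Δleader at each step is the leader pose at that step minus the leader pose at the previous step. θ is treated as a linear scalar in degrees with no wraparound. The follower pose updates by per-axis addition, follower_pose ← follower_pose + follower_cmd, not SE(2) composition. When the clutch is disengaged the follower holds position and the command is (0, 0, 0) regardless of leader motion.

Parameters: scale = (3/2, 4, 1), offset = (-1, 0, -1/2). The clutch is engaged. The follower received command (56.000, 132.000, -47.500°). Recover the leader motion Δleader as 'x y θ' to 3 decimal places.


38.000 33.000 -47.000

axis x: (56.000 − -1) / (3/2) = 38.000
axis y: (132.000 − 0) / (4) = 33.000
axis θ: (-47.500 − -1/2) / (1) = -47.000


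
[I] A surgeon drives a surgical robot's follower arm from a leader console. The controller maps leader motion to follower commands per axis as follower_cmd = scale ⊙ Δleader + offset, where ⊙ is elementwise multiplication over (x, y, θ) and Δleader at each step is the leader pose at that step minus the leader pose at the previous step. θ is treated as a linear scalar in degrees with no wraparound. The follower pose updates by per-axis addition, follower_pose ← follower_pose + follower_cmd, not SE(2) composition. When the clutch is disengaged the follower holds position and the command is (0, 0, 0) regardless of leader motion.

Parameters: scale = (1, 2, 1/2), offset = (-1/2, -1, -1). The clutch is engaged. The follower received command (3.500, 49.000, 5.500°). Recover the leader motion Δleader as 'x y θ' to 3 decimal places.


axis x: (3.500 − -1/2) / (1) = 4.000
axis y: (49.000 − -1) / (2) = 25.000
axis θ: (5.500 − -1) / (1/2) = 13.000

4.000 25.000 13.000


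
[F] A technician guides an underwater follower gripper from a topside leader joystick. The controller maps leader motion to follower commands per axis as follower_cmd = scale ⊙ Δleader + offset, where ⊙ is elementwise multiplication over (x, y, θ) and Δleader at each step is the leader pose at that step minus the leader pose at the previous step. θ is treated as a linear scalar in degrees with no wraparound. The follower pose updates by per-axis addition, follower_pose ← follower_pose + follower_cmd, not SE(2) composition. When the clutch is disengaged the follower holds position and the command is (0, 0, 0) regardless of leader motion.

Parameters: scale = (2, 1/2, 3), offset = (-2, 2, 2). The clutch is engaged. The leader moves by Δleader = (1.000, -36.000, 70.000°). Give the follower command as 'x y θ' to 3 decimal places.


axis x: 2·1.000 + -2 = 0.000
axis y: 1/2·-36.000 + 2 = -16.000
axis θ: 3·70.000 + 2 = 212.000

0.000 -16.000 212.000


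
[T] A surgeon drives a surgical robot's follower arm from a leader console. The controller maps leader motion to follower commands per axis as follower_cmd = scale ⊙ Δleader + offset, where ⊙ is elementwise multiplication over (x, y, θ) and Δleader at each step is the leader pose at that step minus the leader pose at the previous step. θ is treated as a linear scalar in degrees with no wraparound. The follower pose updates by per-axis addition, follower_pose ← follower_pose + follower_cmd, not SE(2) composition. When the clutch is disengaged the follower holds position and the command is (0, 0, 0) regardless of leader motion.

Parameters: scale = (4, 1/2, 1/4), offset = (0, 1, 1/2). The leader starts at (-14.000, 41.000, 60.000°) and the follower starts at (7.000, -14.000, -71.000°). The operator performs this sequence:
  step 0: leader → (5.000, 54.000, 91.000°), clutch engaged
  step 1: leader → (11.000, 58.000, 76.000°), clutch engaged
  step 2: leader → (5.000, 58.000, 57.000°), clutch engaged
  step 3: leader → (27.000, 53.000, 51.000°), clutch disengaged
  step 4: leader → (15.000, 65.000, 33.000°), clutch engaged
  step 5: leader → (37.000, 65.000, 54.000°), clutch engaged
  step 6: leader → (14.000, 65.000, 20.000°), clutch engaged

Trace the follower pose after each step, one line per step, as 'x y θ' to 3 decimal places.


83.000 -6.500 -62.750
107.000 -3.500 -66.000
83.000 -2.500 -70.250
83.000 -2.500 -70.250
35.000 4.500 -74.250
123.000 5.500 -68.500
31.000 6.500 -76.500

step 0: Δleader=(19.000, 13.000, 31.000°), engaged; cmd=(76.000, 7.500, 8.250°) → follower=(83.000, -6.500, -62.750°)
step 1: Δleader=(6.000, 4.000, -15.000°), engaged; cmd=(24.000, 3.000, -3.250°) → follower=(107.000, -3.500, -66.000°)
step 2: Δleader=(-6.000, 0.000, -19.000°), engaged; cmd=(-24.000, 1.000, -4.250°) → follower=(83.000, -2.500, -70.250°)
step 3: Δleader=(22.000, -5.000, -6.000°), disengaged; cmd=(0,0,0) → follower holds at (83.000, -2.500, -70.250°)
step 4: Δleader=(-12.000, 12.000, -18.000°), engaged; cmd=(-48.000, 7.000, -4.000°) → follower=(35.000, 4.500, -74.250°)
step 5: Δleader=(22.000, 0.000, 21.000°), engaged; cmd=(88.000, 1.000, 5.750°) → follower=(123.000, 5.500, -68.500°)
step 6: Δleader=(-23.000, 0.000, -34.000°), engaged; cmd=(-92.000, 1.000, -8.000°) → follower=(31.000, 6.500, -76.500°)


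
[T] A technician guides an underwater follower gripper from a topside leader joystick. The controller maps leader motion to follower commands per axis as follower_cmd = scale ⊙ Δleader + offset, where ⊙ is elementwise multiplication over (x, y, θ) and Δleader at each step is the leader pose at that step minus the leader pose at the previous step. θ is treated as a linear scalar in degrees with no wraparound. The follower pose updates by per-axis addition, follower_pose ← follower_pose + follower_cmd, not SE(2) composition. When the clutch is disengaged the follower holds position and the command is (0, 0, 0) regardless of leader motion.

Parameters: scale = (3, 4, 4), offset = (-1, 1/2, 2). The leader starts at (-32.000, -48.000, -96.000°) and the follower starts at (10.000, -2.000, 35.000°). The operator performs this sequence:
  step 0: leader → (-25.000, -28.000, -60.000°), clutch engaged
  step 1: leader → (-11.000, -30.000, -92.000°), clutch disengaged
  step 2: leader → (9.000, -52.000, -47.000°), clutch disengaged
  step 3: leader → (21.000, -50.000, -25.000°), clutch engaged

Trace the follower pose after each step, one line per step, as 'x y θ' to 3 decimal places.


30.000 78.500 181.000
30.000 78.500 181.000
30.000 78.500 181.000
65.000 87.000 271.000

step 0: Δleader=(7.000, 20.000, 36.000°), engaged; cmd=(20.000, 80.500, 146.000°) → follower=(30.000, 78.500, 181.000°)
step 1: Δleader=(14.000, -2.000, -32.000°), disengaged; cmd=(0,0,0) → follower holds at (30.000, 78.500, 181.000°)
step 2: Δleader=(20.000, -22.000, 45.000°), disengaged; cmd=(0,0,0) → follower holds at (30.000, 78.500, 181.000°)
step 3: Δleader=(12.000, 2.000, 22.000°), engaged; cmd=(35.000, 8.500, 90.000°) → follower=(65.000, 87.000, 271.000°)


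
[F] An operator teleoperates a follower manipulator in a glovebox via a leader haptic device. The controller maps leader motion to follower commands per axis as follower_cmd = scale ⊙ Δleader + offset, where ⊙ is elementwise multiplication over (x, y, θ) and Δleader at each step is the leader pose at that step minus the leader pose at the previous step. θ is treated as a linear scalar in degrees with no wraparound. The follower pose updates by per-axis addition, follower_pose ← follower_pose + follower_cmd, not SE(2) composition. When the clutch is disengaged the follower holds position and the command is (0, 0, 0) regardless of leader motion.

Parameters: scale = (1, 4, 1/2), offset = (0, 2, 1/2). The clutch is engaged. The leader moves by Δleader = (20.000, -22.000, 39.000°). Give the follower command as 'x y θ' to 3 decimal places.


20.000 -86.000 20.000

axis x: 1·20.000 + 0 = 20.000
axis y: 4·-22.000 + 2 = -86.000
axis θ: 1/2·39.000 + 1/2 = 20.000


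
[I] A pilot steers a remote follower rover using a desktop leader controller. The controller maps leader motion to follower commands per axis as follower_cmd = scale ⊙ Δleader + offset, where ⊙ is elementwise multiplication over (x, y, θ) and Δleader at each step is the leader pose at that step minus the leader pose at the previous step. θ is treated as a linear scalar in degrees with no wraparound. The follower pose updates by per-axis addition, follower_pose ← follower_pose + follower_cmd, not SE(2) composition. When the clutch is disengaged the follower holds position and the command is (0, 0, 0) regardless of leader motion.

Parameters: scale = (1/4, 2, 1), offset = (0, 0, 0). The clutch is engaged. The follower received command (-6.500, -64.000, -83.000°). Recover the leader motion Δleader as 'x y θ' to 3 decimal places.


-26.000 -32.000 -83.000

axis x: (-6.500 − 0) / (1/4) = -26.000
axis y: (-64.000 − 0) / (2) = -32.000
axis θ: (-83.000 − 0) / (1) = -83.000


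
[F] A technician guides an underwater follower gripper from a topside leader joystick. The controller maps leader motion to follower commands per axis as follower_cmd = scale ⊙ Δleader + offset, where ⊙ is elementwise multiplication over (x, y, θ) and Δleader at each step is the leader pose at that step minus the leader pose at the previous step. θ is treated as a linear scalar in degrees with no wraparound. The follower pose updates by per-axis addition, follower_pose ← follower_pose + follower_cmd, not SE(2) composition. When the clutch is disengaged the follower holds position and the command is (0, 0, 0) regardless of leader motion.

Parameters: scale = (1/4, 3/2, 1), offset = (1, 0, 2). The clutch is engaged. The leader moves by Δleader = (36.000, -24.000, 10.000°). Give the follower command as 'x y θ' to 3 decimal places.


10.000 -36.000 12.000

axis x: 1/4·36.000 + 1 = 10.000
axis y: 3/2·-24.000 + 0 = -36.000
axis θ: 1·10.000 + 2 = 12.000


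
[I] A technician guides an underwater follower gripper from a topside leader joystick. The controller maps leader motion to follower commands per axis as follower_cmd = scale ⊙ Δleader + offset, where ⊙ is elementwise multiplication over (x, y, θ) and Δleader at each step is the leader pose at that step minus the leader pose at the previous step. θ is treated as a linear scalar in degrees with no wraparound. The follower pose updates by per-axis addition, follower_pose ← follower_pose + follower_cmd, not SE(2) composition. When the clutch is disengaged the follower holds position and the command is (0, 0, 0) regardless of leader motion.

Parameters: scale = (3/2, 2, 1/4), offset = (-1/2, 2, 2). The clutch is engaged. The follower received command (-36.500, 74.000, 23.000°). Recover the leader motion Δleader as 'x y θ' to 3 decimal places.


axis x: (-36.500 − -1/2) / (3/2) = -24.000
axis y: (74.000 − 2) / (2) = 36.000
axis θ: (23.000 − 2) / (1/4) = 84.000

-24.000 36.000 84.000


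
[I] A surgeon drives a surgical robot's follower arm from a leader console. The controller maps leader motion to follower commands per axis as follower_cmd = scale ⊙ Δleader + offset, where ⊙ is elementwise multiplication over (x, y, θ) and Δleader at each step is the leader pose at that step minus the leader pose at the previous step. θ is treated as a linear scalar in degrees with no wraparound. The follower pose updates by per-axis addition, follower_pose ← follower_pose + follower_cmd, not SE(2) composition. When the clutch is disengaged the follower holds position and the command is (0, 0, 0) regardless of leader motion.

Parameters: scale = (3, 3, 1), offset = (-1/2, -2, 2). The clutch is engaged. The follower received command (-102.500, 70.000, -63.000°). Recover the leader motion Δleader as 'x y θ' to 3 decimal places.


-34.000 24.000 -65.000

axis x: (-102.500 − -1/2) / (3) = -34.000
axis y: (70.000 − -2) / (3) = 24.000
axis θ: (-63.000 − 2) / (1) = -65.000


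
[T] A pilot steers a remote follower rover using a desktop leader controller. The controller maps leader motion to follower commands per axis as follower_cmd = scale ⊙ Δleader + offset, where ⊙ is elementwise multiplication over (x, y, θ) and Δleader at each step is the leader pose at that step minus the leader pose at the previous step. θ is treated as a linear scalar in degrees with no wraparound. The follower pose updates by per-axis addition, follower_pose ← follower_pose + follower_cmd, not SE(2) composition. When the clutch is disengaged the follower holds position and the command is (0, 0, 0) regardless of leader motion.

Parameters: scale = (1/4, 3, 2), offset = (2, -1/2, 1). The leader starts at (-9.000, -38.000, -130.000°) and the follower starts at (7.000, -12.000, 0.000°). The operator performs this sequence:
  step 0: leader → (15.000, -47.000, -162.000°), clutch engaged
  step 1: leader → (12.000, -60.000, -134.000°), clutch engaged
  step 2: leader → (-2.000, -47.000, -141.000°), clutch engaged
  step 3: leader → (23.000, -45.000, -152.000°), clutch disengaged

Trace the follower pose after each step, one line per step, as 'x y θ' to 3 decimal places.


step 0: Δleader=(24.000, -9.000, -32.000°), engaged; cmd=(8.000, -27.500, -63.000°) → follower=(15.000, -39.500, -63.000°)
step 1: Δleader=(-3.000, -13.000, 28.000°), engaged; cmd=(1.250, -39.500, 57.000°) → follower=(16.250, -79.000, -6.000°)
step 2: Δleader=(-14.000, 13.000, -7.000°), engaged; cmd=(-1.500, 38.500, -13.000°) → follower=(14.750, -40.500, -19.000°)
step 3: Δleader=(25.000, 2.000, -11.000°), disengaged; cmd=(0,0,0) → follower holds at (14.750, -40.500, -19.000°)

15.000 -39.500 -63.000
16.250 -79.000 -6.000
14.750 -40.500 -19.000
14.750 -40.500 -19.000


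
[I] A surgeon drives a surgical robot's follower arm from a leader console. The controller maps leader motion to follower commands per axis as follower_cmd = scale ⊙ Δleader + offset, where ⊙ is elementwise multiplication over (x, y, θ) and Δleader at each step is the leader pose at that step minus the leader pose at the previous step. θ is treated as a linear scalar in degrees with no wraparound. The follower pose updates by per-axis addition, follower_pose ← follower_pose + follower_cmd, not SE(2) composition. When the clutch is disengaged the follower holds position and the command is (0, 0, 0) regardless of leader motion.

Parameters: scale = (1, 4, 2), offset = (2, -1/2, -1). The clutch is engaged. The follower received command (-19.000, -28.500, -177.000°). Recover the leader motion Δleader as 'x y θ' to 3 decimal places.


-21.000 -7.000 -88.000

axis x: (-19.000 − 2) / (1) = -21.000
axis y: (-28.500 − -1/2) / (4) = -7.000
axis θ: (-177.000 − -1) / (2) = -88.000


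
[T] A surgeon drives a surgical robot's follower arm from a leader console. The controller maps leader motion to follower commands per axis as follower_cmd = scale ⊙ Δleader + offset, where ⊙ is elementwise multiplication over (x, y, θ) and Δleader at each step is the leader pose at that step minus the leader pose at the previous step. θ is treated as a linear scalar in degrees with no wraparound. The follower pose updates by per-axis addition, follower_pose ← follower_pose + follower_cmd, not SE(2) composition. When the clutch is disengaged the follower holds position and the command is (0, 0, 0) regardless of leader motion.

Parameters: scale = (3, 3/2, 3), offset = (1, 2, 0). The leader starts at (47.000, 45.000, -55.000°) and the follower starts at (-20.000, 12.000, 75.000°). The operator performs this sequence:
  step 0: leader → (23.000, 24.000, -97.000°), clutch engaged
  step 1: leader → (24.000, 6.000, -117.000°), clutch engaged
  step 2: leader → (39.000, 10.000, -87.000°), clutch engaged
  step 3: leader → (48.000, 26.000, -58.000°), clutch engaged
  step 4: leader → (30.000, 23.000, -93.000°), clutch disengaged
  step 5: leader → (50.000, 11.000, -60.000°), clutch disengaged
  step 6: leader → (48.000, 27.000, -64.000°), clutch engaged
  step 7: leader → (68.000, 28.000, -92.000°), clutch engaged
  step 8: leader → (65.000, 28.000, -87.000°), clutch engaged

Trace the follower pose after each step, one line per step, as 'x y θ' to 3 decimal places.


step 0: Δleader=(-24.000, -21.000, -42.000°), engaged; cmd=(-71.000, -29.500, -126.000°) → follower=(-91.000, -17.500, -51.000°)
step 1: Δleader=(1.000, -18.000, -20.000°), engaged; cmd=(4.000, -25.000, -60.000°) → follower=(-87.000, -42.500, -111.000°)
step 2: Δleader=(15.000, 4.000, 30.000°), engaged; cmd=(46.000, 8.000, 90.000°) → follower=(-41.000, -34.500, -21.000°)
step 3: Δleader=(9.000, 16.000, 29.000°), engaged; cmd=(28.000, 26.000, 87.000°) → follower=(-13.000, -8.500, 66.000°)
step 4: Δleader=(-18.000, -3.000, -35.000°), disengaged; cmd=(0,0,0) → follower holds at (-13.000, -8.500, 66.000°)
step 5: Δleader=(20.000, -12.000, 33.000°), disengaged; cmd=(0,0,0) → follower holds at (-13.000, -8.500, 66.000°)
step 6: Δleader=(-2.000, 16.000, -4.000°), engaged; cmd=(-5.000, 26.000, -12.000°) → follower=(-18.000, 17.500, 54.000°)
step 7: Δleader=(20.000, 1.000, -28.000°), engaged; cmd=(61.000, 3.500, -84.000°) → follower=(43.000, 21.000, -30.000°)
step 8: Δleader=(-3.000, 0.000, 5.000°), engaged; cmd=(-8.000, 2.000, 15.000°) → follower=(35.000, 23.000, -15.000°)

-91.000 -17.500 -51.000
-87.000 -42.500 -111.000
-41.000 -34.500 -21.000
-13.000 -8.500 66.000
-13.000 -8.500 66.000
-13.000 -8.500 66.000
-18.000 17.500 54.000
43.000 21.000 -30.000
35.000 23.000 -15.000


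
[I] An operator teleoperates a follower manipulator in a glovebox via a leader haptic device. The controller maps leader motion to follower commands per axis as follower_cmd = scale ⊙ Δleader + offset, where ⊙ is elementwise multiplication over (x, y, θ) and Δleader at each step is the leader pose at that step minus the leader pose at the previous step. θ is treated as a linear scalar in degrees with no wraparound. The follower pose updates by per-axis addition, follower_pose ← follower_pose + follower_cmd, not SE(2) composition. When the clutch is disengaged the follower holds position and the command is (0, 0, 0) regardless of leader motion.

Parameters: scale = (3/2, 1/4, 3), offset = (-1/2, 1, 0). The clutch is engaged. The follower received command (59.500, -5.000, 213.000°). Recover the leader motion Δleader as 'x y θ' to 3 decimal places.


axis x: (59.500 − -1/2) / (3/2) = 40.000
axis y: (-5.000 − 1) / (1/4) = -24.000
axis θ: (213.000 − 0) / (3) = 71.000

40.000 -24.000 71.000


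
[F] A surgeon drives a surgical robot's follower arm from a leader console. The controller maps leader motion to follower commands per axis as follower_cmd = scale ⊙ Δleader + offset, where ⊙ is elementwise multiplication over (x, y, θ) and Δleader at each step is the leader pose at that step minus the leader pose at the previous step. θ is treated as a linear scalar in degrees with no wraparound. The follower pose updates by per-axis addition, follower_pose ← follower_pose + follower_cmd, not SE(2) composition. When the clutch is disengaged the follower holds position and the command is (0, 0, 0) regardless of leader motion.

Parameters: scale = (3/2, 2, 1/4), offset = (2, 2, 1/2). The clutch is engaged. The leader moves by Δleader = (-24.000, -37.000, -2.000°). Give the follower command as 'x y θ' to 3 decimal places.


-34.000 -72.000 0.000

axis x: 3/2·-24.000 + 2 = -34.000
axis y: 2·-37.000 + 2 = -72.000
axis θ: 1/4·-2.000 + 1/2 = 0.000


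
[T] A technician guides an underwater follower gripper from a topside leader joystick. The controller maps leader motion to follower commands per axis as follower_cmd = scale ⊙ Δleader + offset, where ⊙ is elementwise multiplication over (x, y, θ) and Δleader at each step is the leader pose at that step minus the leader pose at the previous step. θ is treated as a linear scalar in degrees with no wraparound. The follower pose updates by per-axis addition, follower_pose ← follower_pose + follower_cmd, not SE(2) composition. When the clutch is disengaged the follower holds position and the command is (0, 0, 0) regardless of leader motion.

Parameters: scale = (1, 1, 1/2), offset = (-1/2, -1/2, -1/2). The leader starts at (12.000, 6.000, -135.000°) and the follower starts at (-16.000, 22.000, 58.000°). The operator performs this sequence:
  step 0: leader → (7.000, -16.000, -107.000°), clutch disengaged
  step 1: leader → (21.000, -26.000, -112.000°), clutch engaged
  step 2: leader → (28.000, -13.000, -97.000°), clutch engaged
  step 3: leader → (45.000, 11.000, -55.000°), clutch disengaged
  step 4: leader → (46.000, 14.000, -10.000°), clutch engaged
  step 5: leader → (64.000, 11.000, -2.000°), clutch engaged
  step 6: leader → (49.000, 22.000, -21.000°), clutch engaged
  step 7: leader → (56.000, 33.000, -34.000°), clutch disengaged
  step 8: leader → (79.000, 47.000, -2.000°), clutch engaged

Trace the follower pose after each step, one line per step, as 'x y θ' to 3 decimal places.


step 0: Δleader=(-5.000, -22.000, 28.000°), disengaged; cmd=(0,0,0) → follower holds at (-16.000, 22.000, 58.000°)
step 1: Δleader=(14.000, -10.000, -5.000°), engaged; cmd=(13.500, -10.500, -3.000°) → follower=(-2.500, 11.500, 55.000°)
step 2: Δleader=(7.000, 13.000, 15.000°), engaged; cmd=(6.500, 12.500, 7.000°) → follower=(4.000, 24.000, 62.000°)
step 3: Δleader=(17.000, 24.000, 42.000°), disengaged; cmd=(0,0,0) → follower holds at (4.000, 24.000, 62.000°)
step 4: Δleader=(1.000, 3.000, 45.000°), engaged; cmd=(0.500, 2.500, 22.000°) → follower=(4.500, 26.500, 84.000°)
step 5: Δleader=(18.000, -3.000, 8.000°), engaged; cmd=(17.500, -3.500, 3.500°) → follower=(22.000, 23.000, 87.500°)
step 6: Δleader=(-15.000, 11.000, -19.000°), engaged; cmd=(-15.500, 10.500, -10.000°) → follower=(6.500, 33.500, 77.500°)
step 7: Δleader=(7.000, 11.000, -13.000°), disengaged; cmd=(0,0,0) → follower holds at (6.500, 33.500, 77.500°)
step 8: Δleader=(23.000, 14.000, 32.000°), engaged; cmd=(22.500, 13.500, 15.500°) → follower=(29.000, 47.000, 93.000°)

-16.000 22.000 58.000
-2.500 11.500 55.000
4.000 24.000 62.000
4.000 24.000 62.000
4.500 26.500 84.000
22.000 23.000 87.500
6.500 33.500 77.500
6.500 33.500 77.500
29.000 47.000 93.000


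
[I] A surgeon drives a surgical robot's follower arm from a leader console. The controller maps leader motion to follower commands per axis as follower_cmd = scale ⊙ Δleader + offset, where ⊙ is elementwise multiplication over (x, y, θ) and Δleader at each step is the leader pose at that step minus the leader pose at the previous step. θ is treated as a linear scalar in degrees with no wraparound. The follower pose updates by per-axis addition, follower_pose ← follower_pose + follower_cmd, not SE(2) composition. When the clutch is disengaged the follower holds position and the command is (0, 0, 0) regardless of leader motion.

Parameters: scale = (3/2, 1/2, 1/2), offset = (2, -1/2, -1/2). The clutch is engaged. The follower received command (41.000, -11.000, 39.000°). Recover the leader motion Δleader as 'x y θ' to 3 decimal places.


26.000 -21.000 79.000

axis x: (41.000 − 2) / (3/2) = 26.000
axis y: (-11.000 − -1/2) / (1/2) = -21.000
axis θ: (39.000 − -1/2) / (1/2) = 79.000


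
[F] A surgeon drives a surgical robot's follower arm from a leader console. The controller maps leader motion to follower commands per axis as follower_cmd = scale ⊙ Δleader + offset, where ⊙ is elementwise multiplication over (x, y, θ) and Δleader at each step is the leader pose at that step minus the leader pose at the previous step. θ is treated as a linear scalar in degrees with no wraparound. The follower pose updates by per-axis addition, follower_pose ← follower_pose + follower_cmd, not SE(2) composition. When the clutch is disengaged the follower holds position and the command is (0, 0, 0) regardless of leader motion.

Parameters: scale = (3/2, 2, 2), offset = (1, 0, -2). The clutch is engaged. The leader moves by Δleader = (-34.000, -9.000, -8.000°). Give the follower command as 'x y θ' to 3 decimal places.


axis x: 3/2·-34.000 + 1 = -50.000
axis y: 2·-9.000 + 0 = -18.000
axis θ: 2·-8.000 + -2 = -18.000

-50.000 -18.000 -18.000


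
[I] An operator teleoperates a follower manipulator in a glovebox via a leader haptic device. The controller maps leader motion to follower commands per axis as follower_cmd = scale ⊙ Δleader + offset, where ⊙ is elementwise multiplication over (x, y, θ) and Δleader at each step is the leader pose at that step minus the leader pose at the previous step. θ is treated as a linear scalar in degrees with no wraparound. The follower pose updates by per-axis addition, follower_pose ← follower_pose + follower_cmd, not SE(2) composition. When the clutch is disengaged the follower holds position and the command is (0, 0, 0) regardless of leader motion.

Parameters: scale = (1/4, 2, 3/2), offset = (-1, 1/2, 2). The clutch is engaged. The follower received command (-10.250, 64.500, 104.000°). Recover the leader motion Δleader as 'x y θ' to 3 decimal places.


-37.000 32.000 68.000

axis x: (-10.250 − -1) / (1/4) = -37.000
axis y: (64.500 − 1/2) / (2) = 32.000
axis θ: (104.000 − 2) / (3/2) = 68.000


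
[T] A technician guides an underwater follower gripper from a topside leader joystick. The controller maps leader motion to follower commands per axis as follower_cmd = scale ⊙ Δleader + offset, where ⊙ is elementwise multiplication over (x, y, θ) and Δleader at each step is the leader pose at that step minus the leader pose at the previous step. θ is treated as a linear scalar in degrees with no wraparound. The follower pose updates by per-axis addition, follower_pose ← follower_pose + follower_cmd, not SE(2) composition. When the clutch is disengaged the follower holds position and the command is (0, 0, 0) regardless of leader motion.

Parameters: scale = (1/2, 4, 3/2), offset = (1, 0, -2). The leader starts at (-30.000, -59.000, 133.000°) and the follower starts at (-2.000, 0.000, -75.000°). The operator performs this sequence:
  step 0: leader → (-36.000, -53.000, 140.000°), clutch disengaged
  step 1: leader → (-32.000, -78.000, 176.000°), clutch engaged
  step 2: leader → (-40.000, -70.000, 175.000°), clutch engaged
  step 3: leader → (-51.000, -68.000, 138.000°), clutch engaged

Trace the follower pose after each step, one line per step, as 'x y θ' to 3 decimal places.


-2.000 0.000 -75.000
1.000 -100.000 -23.000
-2.000 -68.000 -26.500
-6.500 -60.000 -84.000

step 0: Δleader=(-6.000, 6.000, 7.000°), disengaged; cmd=(0,0,0) → follower holds at (-2.000, 0.000, -75.000°)
step 1: Δleader=(4.000, -25.000, 36.000°), engaged; cmd=(3.000, -100.000, 52.000°) → follower=(1.000, -100.000, -23.000°)
step 2: Δleader=(-8.000, 8.000, -1.000°), engaged; cmd=(-3.000, 32.000, -3.500°) → follower=(-2.000, -68.000, -26.500°)
step 3: Δleader=(-11.000, 2.000, -37.000°), engaged; cmd=(-4.500, 8.000, -57.500°) → follower=(-6.500, -60.000, -84.000°)
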